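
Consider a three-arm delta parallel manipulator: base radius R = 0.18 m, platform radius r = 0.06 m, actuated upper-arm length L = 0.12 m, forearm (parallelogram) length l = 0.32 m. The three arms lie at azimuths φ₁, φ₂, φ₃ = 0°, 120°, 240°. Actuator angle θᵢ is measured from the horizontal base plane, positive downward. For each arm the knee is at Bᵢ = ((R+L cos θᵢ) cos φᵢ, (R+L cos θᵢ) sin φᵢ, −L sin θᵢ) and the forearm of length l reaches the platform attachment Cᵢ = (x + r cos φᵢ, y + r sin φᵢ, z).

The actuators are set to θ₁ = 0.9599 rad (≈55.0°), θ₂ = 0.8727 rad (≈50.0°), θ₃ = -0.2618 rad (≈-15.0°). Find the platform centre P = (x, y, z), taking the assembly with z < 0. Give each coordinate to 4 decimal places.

O1 = (0.1888·cos0.0°, 0.1888·sin0.0°, -0.0983) = (0.1888, 0.0000, -0.0983)
O2 = (0.1971·cos120.0°, 0.1971·sin120.0°, -0.0919) = (-0.0986, 0.1707, -0.0919)
φ3=240.0°: virtual centre (-0.1180, -0.2043, 0.0311), radius l
|O₂|²−|O₁|² = 0.0020;  |O₃|²−|O₁|² = 0.0113
[-0.5748 0.3414 0.0127]·P = 0.0020;  [-0.6136 -0.4086 0.2587]·P = 0.0113
Cramer: x(z) = -0.0105+0.2105z;  y(z) = -0.0119+0.3171z
sphere 1 gives Az²+Bz+C=0 with A=1.1448, B=0.1051, C=-0.0529;  B²−4AC=0.2531;  roots -0.2656, 0.1738;  negative root z = -0.2656
x = -0.0664, y = -0.0961

(-0.0664, -0.0961, -0.2656)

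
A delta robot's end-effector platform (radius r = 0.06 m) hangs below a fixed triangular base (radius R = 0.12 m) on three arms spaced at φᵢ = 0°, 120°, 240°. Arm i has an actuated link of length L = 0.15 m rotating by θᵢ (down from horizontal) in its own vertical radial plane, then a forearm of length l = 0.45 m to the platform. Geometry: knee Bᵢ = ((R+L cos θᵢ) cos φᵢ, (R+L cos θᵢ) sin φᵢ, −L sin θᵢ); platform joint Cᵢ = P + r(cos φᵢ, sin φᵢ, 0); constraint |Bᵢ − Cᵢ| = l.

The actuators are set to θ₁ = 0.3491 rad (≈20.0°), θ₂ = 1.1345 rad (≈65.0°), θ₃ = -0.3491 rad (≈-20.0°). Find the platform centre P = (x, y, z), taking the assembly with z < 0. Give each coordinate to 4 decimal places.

centre 1 = (0.2010·cos0.0°, 0.2010·sin0.0°, -0.0513) = (0.2010, 0.0000, -0.0513)
arm 2 at φ=120.0°: ρ2 = 0.1234;  centre 2 = (-0.0617, 0.1069, -0.1359)
centre 3 = (0.2010·cos240.0°, 0.2010·sin240.0°, 0.0513) = (-0.1005, -0.1740, 0.0513)
eliminate P² terms by subtracting sphere 1 from 2 and 3
[-0.5253 0.2137 -0.1693]·P = -0.0093;  [-0.6029 -0.3481 0.2052]·P = 0.0000
det = 0.3117;  x = 0.0104+-0.0483z,  y = -0.0180+0.6733z
into |P−centre ₁|² = l²: 1.4557z² + 0.0968z + -0.1632 = 0;  Δ = 0.9598;  z = -0.3697 or 0.3033 → z<0 root = -0.3697
x = 0.0283, y = -0.2670

(0.0283, -0.2670, -0.3697)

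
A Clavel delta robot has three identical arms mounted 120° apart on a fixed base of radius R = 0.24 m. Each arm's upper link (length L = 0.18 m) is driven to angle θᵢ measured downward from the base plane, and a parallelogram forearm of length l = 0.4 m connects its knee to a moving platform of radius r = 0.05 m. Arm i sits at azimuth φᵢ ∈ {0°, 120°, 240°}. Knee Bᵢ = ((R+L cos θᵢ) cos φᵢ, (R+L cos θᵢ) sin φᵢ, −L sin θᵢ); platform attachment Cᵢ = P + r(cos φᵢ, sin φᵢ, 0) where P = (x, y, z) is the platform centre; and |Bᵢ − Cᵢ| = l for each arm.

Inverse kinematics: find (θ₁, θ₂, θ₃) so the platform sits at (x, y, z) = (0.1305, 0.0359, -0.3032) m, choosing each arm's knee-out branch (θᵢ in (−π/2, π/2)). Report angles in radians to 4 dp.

θ₁ = -0.0872, θ₂ = 0.8726, θ₃ = 1.1344

φ1=0.0° → target in arm frame (0.1305, 0.0359)
  e−x'=0.0595;  (l²−L²−(e−x')²−y'²−z²)/2L = 0.0857
  γ=atan2(-0.3032,0.0595)=-1.3770;  ψ=arccos(0.2773)=1.2899;  θ1=γ+ψ≈-0.0872
arm 2 (φ=120.0°): x'=-0.0342, y'=-0.1310
  A cos θ + B sin θ = C:  0.2242·cos θ + -0.3032·sin θ = -0.0881
  √(A²+B²)=0.3771;  θ2 = -0.9342+1.8067 ≈ 0.8726
rotate P by −φ3: (-0.0963, 0.0951, -0.3032)
  A=0.2863, B=-0.3032, C=(l²−L²−A²−y'²−z²)/(2L)=-0.1538
  γ=atan2(-0.3032,0.2863)=-0.8140;  ψ=arccos(-0.3687)=1.9484;  θ3=γ+ψ≈1.1344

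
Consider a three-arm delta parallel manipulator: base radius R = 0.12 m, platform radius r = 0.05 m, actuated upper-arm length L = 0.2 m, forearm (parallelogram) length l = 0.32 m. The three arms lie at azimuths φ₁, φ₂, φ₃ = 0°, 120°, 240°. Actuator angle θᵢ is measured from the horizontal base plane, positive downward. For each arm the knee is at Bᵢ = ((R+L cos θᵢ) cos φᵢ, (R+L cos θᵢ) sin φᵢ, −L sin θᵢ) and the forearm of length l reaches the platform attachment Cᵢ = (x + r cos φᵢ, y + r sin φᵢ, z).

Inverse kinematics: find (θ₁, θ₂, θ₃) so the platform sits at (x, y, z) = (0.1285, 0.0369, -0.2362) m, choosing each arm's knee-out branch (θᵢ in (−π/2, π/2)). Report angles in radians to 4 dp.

arm 1 (φ=0.0°): x'=0.1285, y'=0.0369
  A cos θ + B sin θ = C:  -0.0585·cos θ + -0.2362·sin θ = 0.0046
  θ1 = atan2(B,A) + arccos(C/0.2433) = -0.2615
arm 2 (φ=120.0°): x'=-0.0323, y'=-0.1297
  A cos θ + B sin θ = C:  0.1023·cos θ + -0.2362·sin θ = -0.0517
  γ=atan2(-0.2362,0.1023)=-1.1621;  ψ=arccos(-0.2009)=1.7731;  θ2=γ+ψ≈0.6110
arm 3 (φ=240.0°): x'=-0.0962, y'=0.0928
  A=0.1662, B=-0.2362, C=(l²−L²−A²−y'²−z²)/(2L)=-0.0741
  θ3 = atan2(B,A) + arccos(C/0.2888) = 0.8726

θ₁ = -0.2615, θ₂ = 0.6110, θ₃ = 0.8726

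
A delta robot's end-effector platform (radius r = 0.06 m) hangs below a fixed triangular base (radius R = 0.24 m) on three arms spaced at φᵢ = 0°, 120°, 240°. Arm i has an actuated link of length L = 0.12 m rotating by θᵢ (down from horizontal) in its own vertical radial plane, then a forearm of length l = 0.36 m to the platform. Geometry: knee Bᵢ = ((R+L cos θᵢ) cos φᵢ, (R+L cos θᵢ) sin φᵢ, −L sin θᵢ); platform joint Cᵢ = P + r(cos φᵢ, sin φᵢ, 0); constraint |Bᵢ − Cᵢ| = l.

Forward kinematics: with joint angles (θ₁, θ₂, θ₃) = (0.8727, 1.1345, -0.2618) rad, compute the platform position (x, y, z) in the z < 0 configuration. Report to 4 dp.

φ1=0.0°: virtual centre (0.2571, 0.0000, -0.0919), radius l
φ2=120.0°: virtual centre (-0.1154, 0.1998, -0.1088), radius l
S3 = (0.2959·cos240.0°, 0.2959·sin240.0°, 0.0311) = (-0.1480, -0.2563, 0.0311)
|S₂|²−|S₁|² = -0.0095;  |S₃|²−|S₁|² = 0.0140
[-0.7450 0.3996 -0.0337]·P = -0.0095;  [-0.8102 -0.5125 0.2460]·P = 0.0140
det = 0.7056;  x = -0.0010+0.1149z,  y = -0.0257+0.2984z
sphere 1 gives Az²+Bz+C=0 with A=1.1022, B=0.1092, C=-0.0539;  B²−4AC=0.2494;  roots -0.2761, 0.1770;  negative root z = -0.2761
x = -0.0327, y = -0.1080

(-0.0327, -0.1080, -0.2761)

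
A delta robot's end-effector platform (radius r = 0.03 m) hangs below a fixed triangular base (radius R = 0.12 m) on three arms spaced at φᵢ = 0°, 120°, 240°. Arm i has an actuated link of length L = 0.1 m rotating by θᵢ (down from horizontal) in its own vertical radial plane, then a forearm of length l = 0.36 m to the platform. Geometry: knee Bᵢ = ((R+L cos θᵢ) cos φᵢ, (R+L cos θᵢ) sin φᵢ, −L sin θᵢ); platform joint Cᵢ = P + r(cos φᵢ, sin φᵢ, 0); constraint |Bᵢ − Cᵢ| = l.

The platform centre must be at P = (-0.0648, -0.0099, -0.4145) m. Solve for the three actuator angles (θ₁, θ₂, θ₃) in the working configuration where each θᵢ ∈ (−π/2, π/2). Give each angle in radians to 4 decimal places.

arm 1 (φ=0.0°): x'=-0.0648, y'=-0.0099
  A cos θ + B sin θ = C:  0.1548·cos θ + -0.4145·sin θ = -0.3814
  γ=atan2(-0.4145,0.1548)=-1.2134;  ψ=arccos(-0.8619)=2.6098;  θ1=γ+ψ≈1.3964
rotate P by −φ2: (0.0238, 0.0611, -0.4145)
  A=0.0662, B=-0.4145, C=(l²−L²−A²−y'²−z²)/(2L)=-0.3016
  √(A²+B²)=0.4197;  θ2 = -1.4125+2.3725 ≈ 0.9600
rotate P by −φ3: (0.0410, -0.0512, -0.4145)
  A cos θ + B sin θ = C:  0.0490·cos θ + -0.4145·sin θ = -0.2862
  √(A²+B²)=0.4174;  θ3 = -1.4531+2.3262 ≈ 0.8732

θ₁ = 1.3964, θ₂ = 0.9600, θ₃ = 0.8732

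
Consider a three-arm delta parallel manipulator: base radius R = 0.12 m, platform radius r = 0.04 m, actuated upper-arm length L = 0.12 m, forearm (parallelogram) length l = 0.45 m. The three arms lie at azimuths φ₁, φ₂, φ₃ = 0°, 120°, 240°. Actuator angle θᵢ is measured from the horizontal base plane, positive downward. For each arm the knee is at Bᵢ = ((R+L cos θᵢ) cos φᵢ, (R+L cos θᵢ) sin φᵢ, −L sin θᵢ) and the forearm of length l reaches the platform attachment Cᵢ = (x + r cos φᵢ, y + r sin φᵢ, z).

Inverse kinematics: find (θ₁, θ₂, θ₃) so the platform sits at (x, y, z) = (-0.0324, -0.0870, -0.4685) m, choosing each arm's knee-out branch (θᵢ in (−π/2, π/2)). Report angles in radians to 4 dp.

θ₁ = 0.6980, θ₂ = 0.7852, θ₃ = 0.2617

arm 1 (φ=0.0°): x'=-0.0324, y'=-0.0870
  A=0.1124, B=-0.4685, C=(l²−L²−A²−y'²−z²)/(2L)=-0.2150
  γ=atan2(-0.4685,0.1124)=-1.3353;  ψ=arccos(-0.4462)=2.0333;  θ1=γ+ψ≈0.6980
rotate P by −φ2: (-0.0591, 0.0716, -0.4685)
  e−x'=0.1391;  (l²−L²−(e−x')²−y'²−z²)/2L = -0.2328
  θ2 = atan2(B,A) + arccos(C/0.4887) = 0.7852
φ3=240.0° → target in arm frame (0.0915, 0.0154)
  A cos θ + B sin θ = C:  -0.0115·cos θ + -0.4685·sin θ = -0.1323
  θ3 = atan2(B,A) + arccos(C/0.4686) = 0.2617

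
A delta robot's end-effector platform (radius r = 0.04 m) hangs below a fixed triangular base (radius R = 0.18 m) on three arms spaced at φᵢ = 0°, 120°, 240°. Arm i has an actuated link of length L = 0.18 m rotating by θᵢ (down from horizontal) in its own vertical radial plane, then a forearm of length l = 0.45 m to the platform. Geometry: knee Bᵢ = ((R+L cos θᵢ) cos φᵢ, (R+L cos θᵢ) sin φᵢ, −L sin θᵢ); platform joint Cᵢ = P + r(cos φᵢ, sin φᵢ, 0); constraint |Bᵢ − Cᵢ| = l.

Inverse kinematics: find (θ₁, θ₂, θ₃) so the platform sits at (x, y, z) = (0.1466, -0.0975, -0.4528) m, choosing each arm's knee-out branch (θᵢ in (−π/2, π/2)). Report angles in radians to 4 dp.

φ1=0.0° → target in arm frame (0.1466, -0.0975)
  e−x'=-0.0066;  (l²−L²−(e−x')²−y'²−z²)/2L = -0.1235
  θ1 = atan2(B,A) + arccos(C/0.4528) = 0.2618
φ2=120.0° → target in arm frame (-0.1577, -0.0782)
  e−x'=0.2977;  (l²−L²−(e−x')²−y'²−z²)/2L = -0.3603
  θ2 = atan2(B,A) + arccos(C/0.5419) = 1.3089
rotate P by −φ3: (0.0111, 0.1757, -0.4528)
  e−x'=0.1289;  (l²−L²−(e−x')²−y'²−z²)/2L = -0.2289
  θ3 = atan2(B,A) + arccos(C/0.4708) = 0.7850

θ₁ = 0.2618, θ₂ = 1.3089, θ₃ = 0.7850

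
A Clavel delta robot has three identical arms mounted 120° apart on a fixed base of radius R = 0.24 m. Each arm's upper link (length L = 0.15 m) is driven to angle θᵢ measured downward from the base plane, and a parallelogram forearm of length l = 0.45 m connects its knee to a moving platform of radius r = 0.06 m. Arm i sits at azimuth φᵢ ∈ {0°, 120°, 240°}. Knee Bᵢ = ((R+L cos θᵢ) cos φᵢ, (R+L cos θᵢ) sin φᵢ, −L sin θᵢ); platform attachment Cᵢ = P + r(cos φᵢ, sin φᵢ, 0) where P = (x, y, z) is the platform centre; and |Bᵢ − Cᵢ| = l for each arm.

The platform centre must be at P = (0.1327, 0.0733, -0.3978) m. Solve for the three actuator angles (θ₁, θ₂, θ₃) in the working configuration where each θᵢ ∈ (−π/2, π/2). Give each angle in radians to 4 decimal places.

φ1=0.0° → target in arm frame (0.1327, 0.0733)
  A=0.0473, B=-0.3978, C=(l²−L²−A²−y'²−z²)/(2L)=0.0471
  γ=atan2(-0.3978,0.0473)=-1.4524;  ψ=arccos(0.1177)=1.4528;  θ1=γ+ψ≈0.0004
φ2=120.0° → target in arm frame (-0.0029, -0.1516)
  e−x'=0.1829;  (l²−L²−(e−x')²−y'²−z²)/2L = -0.1155
  γ=atan2(-0.3978,0.1829)=-1.1399;  ψ=arccos(-0.2639)=1.8378;  θ2=γ+ψ≈0.6979
rotate P by −φ3: (-0.1298, 0.0783, -0.3978)
  A=0.3098, B=-0.3978, C=(l²−L²−A²−y'²−z²)/(2L)=-0.2679
  θ3 = atan2(B,A) + arccos(C/0.5042) = 1.2218

θ₁ = 0.0004, θ₂ = 0.6979, θ₃ = 1.2218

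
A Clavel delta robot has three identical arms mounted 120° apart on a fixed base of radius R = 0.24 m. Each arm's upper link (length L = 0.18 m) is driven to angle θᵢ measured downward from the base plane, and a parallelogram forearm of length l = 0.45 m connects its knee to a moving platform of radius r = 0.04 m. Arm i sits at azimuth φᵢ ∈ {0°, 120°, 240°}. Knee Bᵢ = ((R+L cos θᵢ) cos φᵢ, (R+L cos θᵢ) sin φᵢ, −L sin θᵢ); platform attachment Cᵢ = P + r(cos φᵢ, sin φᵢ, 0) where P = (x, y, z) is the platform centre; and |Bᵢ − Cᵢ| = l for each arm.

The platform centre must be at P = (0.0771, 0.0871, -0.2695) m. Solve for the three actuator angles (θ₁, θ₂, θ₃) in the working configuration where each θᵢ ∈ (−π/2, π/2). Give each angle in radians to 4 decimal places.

rotate P by −φ1: (0.0771, 0.0871, -0.2695)
  A=0.1229, B=-0.2695, C=(l²−L²−A²−y'²−z²)/(2L)=0.2077
  γ=atan2(-0.2695,0.1229)=-1.1429;  ψ=arccos(0.7013)=0.7936;  θ1=γ+ψ≈-0.3493
arm 2 (φ=120.0°): x'=0.0369, y'=-0.1103
  e−x'=0.1631;  (l²−L²−(e−x')²−y'²−z²)/2L = 0.1630
  γ=atan2(-0.2695,0.1631)=-1.0265;  ψ=arccos(0.5175)=1.0268;  θ2=γ+ψ≈0.0003
rotate P by −φ3: (-0.1140, 0.0232, -0.2695)
  A=0.3140, B=-0.2695, C=(l²−L²−A²−y'²−z²)/(2L)=-0.0046
  √(A²+B²)=0.4138;  θ3 = -0.7093+1.5819 ≈ 0.8726

θ₁ = -0.3493, θ₂ = 0.0003, θ₃ = 0.8726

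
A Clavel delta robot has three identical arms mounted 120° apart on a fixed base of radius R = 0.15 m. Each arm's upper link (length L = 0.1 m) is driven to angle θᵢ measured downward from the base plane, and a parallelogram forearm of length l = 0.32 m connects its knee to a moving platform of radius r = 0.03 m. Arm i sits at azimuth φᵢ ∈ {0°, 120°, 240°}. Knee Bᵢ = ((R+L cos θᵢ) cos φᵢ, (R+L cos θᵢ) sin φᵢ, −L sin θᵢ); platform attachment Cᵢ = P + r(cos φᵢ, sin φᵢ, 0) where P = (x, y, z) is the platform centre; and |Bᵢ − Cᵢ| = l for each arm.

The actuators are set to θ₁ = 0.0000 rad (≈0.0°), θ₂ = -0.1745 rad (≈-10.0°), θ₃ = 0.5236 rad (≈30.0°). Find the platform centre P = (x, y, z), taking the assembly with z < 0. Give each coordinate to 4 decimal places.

(0.0156, 0.0483, -0.2414)

φ1=0.0°: virtual centre (0.2200, 0.0000, 0.0000), radius l
arm 2 at φ=120.0°: ρ2 = 0.2185;  centre 2 = (-0.1092, 0.1892, 0.0174)
arm 3 at φ=240.0°: ρ3 = 0.2066;  centre 3 = (-0.1033, -0.1789, -0.0500)
subtract pairs → two planes through P
[-0.6585 0.3784 0.0347]·P = -0.0004;  [-0.6466 -0.3578 -0.1000]·P = -0.0032
Cramer: x(z) = 0.0028-0.0529z;  y(z) = 0.0039-0.1838z
into |P−centre ₁|² = l²: 1.0366z² + 0.0215z + -0.0552 = 0;  Δ = 0.2294;  z = -0.2414 or 0.2206 → z<0 root = -0.2414
x = 0.0156, y = 0.0483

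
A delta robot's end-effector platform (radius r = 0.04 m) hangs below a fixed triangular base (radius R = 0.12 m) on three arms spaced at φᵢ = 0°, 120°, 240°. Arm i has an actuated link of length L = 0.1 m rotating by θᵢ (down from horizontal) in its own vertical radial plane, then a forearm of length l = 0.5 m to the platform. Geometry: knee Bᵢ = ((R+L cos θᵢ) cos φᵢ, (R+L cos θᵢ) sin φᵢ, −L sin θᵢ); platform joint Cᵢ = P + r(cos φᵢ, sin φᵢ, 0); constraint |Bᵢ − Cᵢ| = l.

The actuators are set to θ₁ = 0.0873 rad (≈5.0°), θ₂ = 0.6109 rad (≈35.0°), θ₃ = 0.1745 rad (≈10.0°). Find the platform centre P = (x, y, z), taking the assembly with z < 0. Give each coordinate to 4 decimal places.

(0.0576, -0.0724, -0.4882)

S1 = (0.1796·cos0.0°, 0.1796·sin0.0°, -0.0087) = (0.1796, 0.0000, -0.0087)
S2 = (0.1619·cos120.0°, 0.1619·sin120.0°, -0.0574) = (-0.0810, 0.1402, -0.0574)
arm 3 at φ=240.0°: (R−r)+L cos θ3 = 0.1785;  S3 = (-0.0892, -0.1546, -0.0174)
|S₂|²−|S₁|² = -0.0028;  |S₃|²−|S₁|² = -0.0002
linear system: -0.5212x+0.2804y = -0.0028−-0.0973z; -0.5377x+-0.3091y = -0.0002−-0.0173z
det = 0.3119;  x = 0.0030+-0.1120z,  y = -0.0046+0.1388z
sphere 1 gives Az²+Bz+C=0 with A=1.0318, B=0.0557, C=-0.2187;  B²−4AC=0.9057;  roots -0.4882, 0.4342;  negative root z = -0.4882
x = 0.0576, y = -0.0724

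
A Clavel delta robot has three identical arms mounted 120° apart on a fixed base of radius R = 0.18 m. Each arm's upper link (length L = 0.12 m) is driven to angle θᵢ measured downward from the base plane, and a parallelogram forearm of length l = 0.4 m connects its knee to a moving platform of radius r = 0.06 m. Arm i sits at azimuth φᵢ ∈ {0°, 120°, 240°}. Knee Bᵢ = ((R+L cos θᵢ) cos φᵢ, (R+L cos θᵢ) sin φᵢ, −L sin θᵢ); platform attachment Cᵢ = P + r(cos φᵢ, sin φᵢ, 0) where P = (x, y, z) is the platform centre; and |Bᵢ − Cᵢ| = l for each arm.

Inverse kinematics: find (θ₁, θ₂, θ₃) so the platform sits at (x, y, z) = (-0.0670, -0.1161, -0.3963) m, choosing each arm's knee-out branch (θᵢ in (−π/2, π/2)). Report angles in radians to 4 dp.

θ₁ = 1.0469, θ₂ = 1.0471, θ₃ = 0.0873

φ1=0.0° → target in arm frame (-0.0670, -0.1161)
  e−x'=0.1870;  (l²−L²−(e−x')²−y'²−z²)/2L = -0.2496
  θ1 = atan2(B,A) + arccos(C/0.4382) = 1.0469
rotate P by −φ2: (-0.0670, 0.1161, -0.3963)
  A=0.1870, B=-0.3963, C=(l²−L²−A²−y'²−z²)/(2L)=-0.2496
  γ=atan2(-0.3963,0.1870)=-1.1298;  ψ=arccos(-0.5697)=2.1769;  θ2=γ+ψ≈1.0471
arm 3 (φ=240.0°): x'=0.1340, y'=0.0000
  A cos θ + B sin θ = C:  -0.0140·cos θ + -0.3963·sin θ = -0.0485
  θ3 = atan2(B,A) + arccos(C/0.3965) = 0.0873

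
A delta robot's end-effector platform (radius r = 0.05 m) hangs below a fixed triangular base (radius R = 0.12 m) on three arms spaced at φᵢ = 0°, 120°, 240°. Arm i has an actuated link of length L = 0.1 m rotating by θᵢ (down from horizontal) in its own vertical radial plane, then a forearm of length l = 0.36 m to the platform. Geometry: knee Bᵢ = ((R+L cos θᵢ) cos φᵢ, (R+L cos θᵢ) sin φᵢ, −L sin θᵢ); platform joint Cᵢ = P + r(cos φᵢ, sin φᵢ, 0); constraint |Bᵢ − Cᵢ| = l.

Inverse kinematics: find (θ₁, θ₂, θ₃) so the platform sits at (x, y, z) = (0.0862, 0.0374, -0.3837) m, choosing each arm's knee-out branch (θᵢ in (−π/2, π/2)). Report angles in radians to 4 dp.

θ₁ = 0.3490, θ₂ = 0.7855, θ₃ = 1.0474

arm 1 (φ=0.0°): x'=0.0862, y'=0.0374
  A cos θ + B sin θ = C:  -0.0162·cos θ + -0.3837·sin θ = -0.1464
  θ1 = atan2(B,A) + arccos(C/0.3840) = 0.3490
φ2=120.0° → target in arm frame (-0.0107, -0.0934)
  A=0.0807, B=-0.3837, C=(l²−L²−A²−y'²−z²)/(2L)=-0.2143
  √(A²+B²)=0.3921;  θ2 = -1.3635+2.1489 ≈ 0.7855
arm 3 (φ=240.0°): x'=-0.0755, y'=0.0560
  A cos θ + B sin θ = C:  0.1455·cos θ + -0.3837·sin θ = -0.2596
  γ=atan2(-0.3837,0.1455)=-1.2084;  ψ=arccos(-0.6327)=2.2558;  θ3=γ+ψ≈1.0474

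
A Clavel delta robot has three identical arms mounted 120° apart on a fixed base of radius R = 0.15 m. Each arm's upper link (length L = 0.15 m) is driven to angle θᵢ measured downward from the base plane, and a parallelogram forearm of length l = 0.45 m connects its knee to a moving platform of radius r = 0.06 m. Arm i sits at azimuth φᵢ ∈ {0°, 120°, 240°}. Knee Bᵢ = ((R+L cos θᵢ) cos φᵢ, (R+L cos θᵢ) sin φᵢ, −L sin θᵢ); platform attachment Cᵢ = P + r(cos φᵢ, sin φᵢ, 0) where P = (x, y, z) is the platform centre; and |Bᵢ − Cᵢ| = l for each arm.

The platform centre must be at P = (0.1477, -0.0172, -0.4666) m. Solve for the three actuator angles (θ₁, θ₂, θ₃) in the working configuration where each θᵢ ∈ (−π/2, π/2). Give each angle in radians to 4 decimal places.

θ₁ = 0.1744, θ₂ = 0.9599, θ₃ = 0.8729

φ1=0.0° → target in arm frame (0.1477, -0.0172)
  A cos θ + B sin θ = C:  -0.0577·cos θ + -0.4666·sin θ = -0.1378
  √(A²+B²)=0.4702;  θ1 = -1.6938+1.8683 ≈ 0.1744
arm 2 (φ=120.0°): x'=-0.0887, y'=-0.1193
  A cos θ + B sin θ = C:  0.1787·cos θ + -0.4666·sin θ = -0.2797
  √(A²+B²)=0.4997;  θ2 = -1.2050+2.1648 ≈ 0.9599
arm 3 (φ=240.0°): x'=-0.0590, y'=0.1365
  A=0.1490, B=-0.4666, C=(l²−L²−A²−y'²−z²)/(2L)=-0.2618
  θ3 = atan2(B,A) + arccos(C/0.4898) = 0.8729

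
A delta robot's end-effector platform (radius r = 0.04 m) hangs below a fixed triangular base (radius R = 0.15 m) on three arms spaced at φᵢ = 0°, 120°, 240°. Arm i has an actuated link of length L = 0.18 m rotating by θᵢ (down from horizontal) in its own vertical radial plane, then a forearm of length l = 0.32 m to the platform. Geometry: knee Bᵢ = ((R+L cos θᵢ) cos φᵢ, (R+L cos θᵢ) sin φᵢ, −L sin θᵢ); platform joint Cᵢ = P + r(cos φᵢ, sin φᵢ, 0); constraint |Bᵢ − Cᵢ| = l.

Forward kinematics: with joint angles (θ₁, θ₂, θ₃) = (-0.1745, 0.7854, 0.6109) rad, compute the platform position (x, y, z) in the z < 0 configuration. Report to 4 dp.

(0.0893, -0.0196, -0.2194)

centre 1 = (0.2873·cos0.0°, 0.2873·sin0.0°, 0.0313) = (0.2873, 0.0000, 0.0313)
φ2=120.0°: virtual centre (-0.1186, 0.2055, -0.1273), radius l
centre 3 = (0.2574·cos240.0°, 0.2574·sin240.0°, -0.1032) = (-0.1287, -0.2230, -0.1032)
subtract pairs → two planes through P
linear system: -0.8118x+0.4110y = -0.0110−-0.3171z; -0.8320x+-0.4459y = -0.0066−-0.2690z
det = 0.7039;  x = 0.0108+-0.3579z,  y = -0.0054+0.0645z
quadratic in z: (1.1323)z²+(0.1347)z+(-0.0250)=0, √Δ=0.3622 → z ∈ {-0.2194, 0.1005}; z = -0.2194 (taking z<0)
x = 0.0893, y = -0.0196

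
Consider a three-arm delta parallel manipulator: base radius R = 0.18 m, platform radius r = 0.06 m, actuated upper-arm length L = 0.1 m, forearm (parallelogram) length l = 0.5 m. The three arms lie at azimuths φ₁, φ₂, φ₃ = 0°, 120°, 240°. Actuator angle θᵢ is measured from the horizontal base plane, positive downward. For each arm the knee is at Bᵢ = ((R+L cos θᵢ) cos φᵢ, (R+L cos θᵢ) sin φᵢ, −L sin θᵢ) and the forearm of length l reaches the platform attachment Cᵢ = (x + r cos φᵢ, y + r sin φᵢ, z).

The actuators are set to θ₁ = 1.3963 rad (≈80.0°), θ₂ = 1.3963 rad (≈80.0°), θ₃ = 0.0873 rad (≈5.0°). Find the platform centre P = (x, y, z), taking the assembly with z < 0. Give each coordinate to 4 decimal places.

φ1=0.0°: virtual centre (0.1374, 0.0000, -0.0985), radius l
S2 = (0.1374·cos120.0°, 0.1374·sin120.0°, -0.0985) = (-0.0687, 0.1190, -0.0985)
arm 3 at φ=240.0°: ρ3 = 0.2196;  S3 = (-0.1098, -0.1902, -0.0087)
subtract pairs → two planes through P
linear system: -0.4121x+0.2379y = 0.0000−0.0000z; -0.4943x+-0.3804y = 0.0197−0.1795z
det = 0.2744;  x = -0.0171+0.1557z,  y = -0.0297+0.2696z
into |P−S₁|² = l²: 1.0969z² + 0.1329z + -0.2156 = 0;  Δ = 0.9635;  z = -0.5080 or 0.3868 → z<0 root = -0.5080
x = -0.0962, y = -0.1666

(-0.0962, -0.1666, -0.5080)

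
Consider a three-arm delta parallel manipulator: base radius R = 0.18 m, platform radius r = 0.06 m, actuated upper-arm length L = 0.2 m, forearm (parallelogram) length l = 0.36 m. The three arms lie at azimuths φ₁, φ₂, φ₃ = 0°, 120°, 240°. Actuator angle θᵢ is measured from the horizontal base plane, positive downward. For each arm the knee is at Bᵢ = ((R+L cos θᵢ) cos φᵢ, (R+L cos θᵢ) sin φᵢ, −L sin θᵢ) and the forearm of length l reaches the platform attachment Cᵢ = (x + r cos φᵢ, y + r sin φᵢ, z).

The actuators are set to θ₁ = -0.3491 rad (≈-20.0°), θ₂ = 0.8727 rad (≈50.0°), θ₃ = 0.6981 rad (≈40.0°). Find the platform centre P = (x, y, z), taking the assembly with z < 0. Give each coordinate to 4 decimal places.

φ1=0.0°: virtual centre (0.3079, 0.0000, 0.0684), radius l
φ2=120.0°: virtual centre (-0.1243, 0.2153, -0.1532), radius l
arm 3 at φ=240.0°: e+L cos θ3 = 0.2732;  S3 = (-0.1366, -0.2366, -0.1286)
|S₂|²−|S₁|² = -0.0143;  |S₃|²−|S₁|² = -0.0083
[-0.8644 0.4305 -0.4432]·P = -0.0143;  [-0.8891 -0.4732 -0.3939]·P = -0.0083
det = 0.7918;  x = 0.0130+-0.4791z,  y = -0.0069+0.0676z
into |P−S₁|² = l²: 1.2341z² + 0.1448z + -0.0379 = 0;  Δ = 0.2081;  z = -0.2435 or 0.1262 → z<0 root = -0.2435
x = 0.1297, y = -0.0234

(0.1297, -0.0234, -0.2435)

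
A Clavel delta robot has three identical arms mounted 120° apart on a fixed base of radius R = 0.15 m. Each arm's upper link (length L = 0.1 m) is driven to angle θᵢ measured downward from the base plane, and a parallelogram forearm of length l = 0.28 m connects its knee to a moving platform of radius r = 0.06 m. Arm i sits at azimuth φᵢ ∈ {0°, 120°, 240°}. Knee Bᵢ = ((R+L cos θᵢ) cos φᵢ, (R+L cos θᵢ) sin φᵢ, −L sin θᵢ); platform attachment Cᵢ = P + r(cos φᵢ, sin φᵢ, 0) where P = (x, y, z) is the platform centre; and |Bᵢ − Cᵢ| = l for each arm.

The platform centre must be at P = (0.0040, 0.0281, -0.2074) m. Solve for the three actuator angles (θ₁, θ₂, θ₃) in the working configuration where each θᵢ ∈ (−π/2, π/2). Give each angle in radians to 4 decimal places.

φ1=0.0° → target in arm frame (0.0040, 0.0281)
  e−x'=0.0860;  (l²−L²−(e−x')²−y'²−z²)/2L = 0.0860
  θ1 = atan2(B,A) + arccos(C/0.2245) = 0.0000
rotate P by −φ2: (0.0223, -0.0175, -0.2074)
  A=0.0677, B=-0.2074, C=(l²−L²−A²−y'²−z²)/(2L)=0.1025
  √(A²+B²)=0.2182;  θ2 = -1.2554+1.0817 ≈ -0.1737
arm 3 (φ=240.0°): x'=-0.0263, y'=-0.0106
  A=0.1163, B=-0.2074, C=(l²−L²−A²−y'²−z²)/(2L)=0.0587
  γ=atan2(-0.2074,0.1163)=-1.0596;  ψ=arccos(0.2468)=1.3214;  θ3=γ+ψ≈0.2618

θ₁ = 0.0000, θ₂ = -0.1737, θ₃ = 0.2618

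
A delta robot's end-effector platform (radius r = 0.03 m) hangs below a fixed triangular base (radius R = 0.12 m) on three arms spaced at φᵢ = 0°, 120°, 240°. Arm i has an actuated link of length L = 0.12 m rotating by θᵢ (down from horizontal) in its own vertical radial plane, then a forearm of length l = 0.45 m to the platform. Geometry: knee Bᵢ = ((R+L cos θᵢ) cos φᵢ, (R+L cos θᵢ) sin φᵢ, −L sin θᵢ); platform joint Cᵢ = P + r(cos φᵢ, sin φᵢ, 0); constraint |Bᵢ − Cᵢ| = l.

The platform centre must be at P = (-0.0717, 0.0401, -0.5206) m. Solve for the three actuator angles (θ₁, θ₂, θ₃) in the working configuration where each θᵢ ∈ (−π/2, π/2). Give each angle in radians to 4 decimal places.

φ1=0.0° → target in arm frame (-0.0717, 0.0401)
  A=0.1617, B=-0.5206, C=(l²−L²−A²−y'²−z²)/(2L)=-0.4612
  γ=atan2(-0.5206,0.1617)=-1.2696;  ψ=arccos(-0.8460)=2.5792;  θ1=γ+ψ≈1.3095
rotate P by −φ2: (0.0706, 0.0420, -0.5206)
  A=0.0194, B=-0.5206, C=(l²−L²−A²−y'²−z²)/(2L)=-0.3545
  √(A²+B²)=0.5210;  θ2 = -1.5335+2.3191 ≈ 0.7856
arm 3 (φ=240.0°): x'=0.0011, y'=-0.0821
  A cos θ + B sin θ = C:  0.0889·cos θ + -0.5206·sin θ = -0.4065
  θ3 = atan2(B,A) + arccos(C/0.5281) = 1.0476

θ₁ = 1.3095, θ₂ = 0.7856, θ₃ = 1.0476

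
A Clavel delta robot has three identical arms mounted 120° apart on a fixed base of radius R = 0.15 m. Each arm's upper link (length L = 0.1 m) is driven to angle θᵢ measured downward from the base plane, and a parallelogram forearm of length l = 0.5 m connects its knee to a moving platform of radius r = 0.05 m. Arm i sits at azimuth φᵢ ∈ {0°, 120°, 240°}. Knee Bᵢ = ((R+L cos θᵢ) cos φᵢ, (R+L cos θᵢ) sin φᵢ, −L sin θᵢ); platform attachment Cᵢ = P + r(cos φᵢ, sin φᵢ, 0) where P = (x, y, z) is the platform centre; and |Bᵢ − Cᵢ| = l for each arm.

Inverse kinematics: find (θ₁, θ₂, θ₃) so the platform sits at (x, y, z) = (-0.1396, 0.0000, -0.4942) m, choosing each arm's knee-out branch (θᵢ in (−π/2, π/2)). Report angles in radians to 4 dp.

θ₁ = 1.0472, θ₂ = 0.2619, θ₃ = 0.2619

rotate P by −φ1: (-0.1396, 0.0000, -0.4942)
  e−x'=0.2396;  (l²−L²−(e−x')²−y'²−z²)/2L = -0.3082
  θ1 = atan2(B,A) + arccos(C/0.5492) = 1.0472
φ2=120.0° → target in arm frame (0.0698, 0.1209)
  A cos θ + B sin θ = C:  0.0302·cos θ + -0.4942·sin θ = -0.0988
  γ=atan2(-0.4942,0.0302)=-1.5098;  ψ=arccos(-0.1996)=1.7717;  θ2=γ+ψ≈0.2619
φ3=240.0° → target in arm frame (0.0698, -0.1209)
  e−x'=0.0302;  (l²−L²−(e−x')²−y'²−z²)/2L = -0.0988
  √(A²+B²)=0.4951;  θ3 = -1.5098+1.7717 ≈ 0.2619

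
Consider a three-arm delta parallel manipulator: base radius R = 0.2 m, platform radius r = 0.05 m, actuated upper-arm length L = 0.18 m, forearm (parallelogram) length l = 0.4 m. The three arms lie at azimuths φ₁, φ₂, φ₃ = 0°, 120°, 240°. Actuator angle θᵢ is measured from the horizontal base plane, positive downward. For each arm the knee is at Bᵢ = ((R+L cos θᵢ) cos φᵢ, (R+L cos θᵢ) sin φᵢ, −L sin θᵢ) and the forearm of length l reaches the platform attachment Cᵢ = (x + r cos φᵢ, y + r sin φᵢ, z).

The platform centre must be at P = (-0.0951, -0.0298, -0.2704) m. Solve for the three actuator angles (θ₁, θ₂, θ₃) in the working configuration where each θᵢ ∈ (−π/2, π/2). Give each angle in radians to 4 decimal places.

φ1=0.0° → target in arm frame (-0.0951, -0.0298)
  A cos θ + B sin θ = C:  0.2451·cos θ + -0.2704·sin θ = -0.0180
  √(A²+B²)=0.3650;  θ1 = -0.8344+1.6201 ≈ 0.7857
φ2=120.0° → target in arm frame (0.0217, 0.0973)
  A=0.1283, B=-0.2704, C=(l²−L²−A²−y'²−z²)/(2L)=0.0794
  √(A²+B²)=0.2993;  θ2 = -1.1279+1.3024 ≈ 0.1745
φ3=240.0° → target in arm frame (0.0734, -0.0675)
  A=0.0766, B=-0.2704, C=(l²−L²−A²−y'²−z²)/(2L)=0.1224
  θ3 = atan2(B,A) + arccos(C/0.2811) = -0.1744

θ₁ = 0.7857, θ₂ = 0.1745, θ₃ = -0.1744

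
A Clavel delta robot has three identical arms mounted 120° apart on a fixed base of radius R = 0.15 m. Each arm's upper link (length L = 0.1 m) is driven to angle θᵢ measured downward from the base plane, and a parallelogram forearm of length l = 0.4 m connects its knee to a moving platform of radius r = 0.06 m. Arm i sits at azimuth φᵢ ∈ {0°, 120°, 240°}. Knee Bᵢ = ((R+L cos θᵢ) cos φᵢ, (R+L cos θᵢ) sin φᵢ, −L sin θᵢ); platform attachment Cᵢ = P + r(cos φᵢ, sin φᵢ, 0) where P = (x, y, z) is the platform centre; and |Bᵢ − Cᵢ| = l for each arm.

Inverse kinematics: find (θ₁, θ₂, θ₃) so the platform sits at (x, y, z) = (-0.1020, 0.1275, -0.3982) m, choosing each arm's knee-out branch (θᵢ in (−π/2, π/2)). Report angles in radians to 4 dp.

θ₁ = 1.2214, θ₂ = -0.0002, θ₃ = 1.0471

rotate P by −φ1: (-0.1020, 0.1275, -0.3982)
  A=0.1920, B=-0.3982, C=(l²−L²−A²−y'²−z²)/(2L)=-0.3084
  √(A²+B²)=0.4421;  θ1 = -1.1215+2.3429 ≈ 1.2214
φ2=120.0° → target in arm frame (0.1614, 0.0246)
  A=-0.0714, B=-0.3982, C=(l²−L²−A²−y'²−z²)/(2L)=-0.0713
  √(A²+B²)=0.4046;  θ2 = -1.7483+1.7481 ≈ -0.0002
φ3=240.0° → target in arm frame (-0.0594, -0.1521)
  e−x'=0.1494;  (l²−L²−(e−x')²−y'²−z²)/2L = -0.2701
  √(A²+B²)=0.4253;  θ3 = -1.2118+2.2589 ≈ 1.0471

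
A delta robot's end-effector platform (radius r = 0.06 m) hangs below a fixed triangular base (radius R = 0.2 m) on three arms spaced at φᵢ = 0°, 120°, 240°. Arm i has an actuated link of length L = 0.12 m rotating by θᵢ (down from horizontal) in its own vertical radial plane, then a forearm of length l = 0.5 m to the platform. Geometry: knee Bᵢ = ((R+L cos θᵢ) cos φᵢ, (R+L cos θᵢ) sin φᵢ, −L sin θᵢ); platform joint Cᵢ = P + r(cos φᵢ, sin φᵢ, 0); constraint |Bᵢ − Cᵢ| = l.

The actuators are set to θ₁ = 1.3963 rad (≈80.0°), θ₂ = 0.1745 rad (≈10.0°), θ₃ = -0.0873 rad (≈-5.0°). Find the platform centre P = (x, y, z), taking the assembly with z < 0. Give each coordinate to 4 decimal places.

(-0.2192, -0.0309, -0.4417)

centre 1 = (0.1608·cos0.0°, 0.1608·sin0.0°, -0.1182) = (0.1608, 0.0000, -0.1182)
arm 2 at φ=120.0°: ρ2 = 0.2582;  centre 2 = (-0.1291, 0.2236, -0.0208)
φ3=240.0°: virtual centre (-0.1298, -0.2248, 0.0105), radius l
subtract pairs → two planes through P
linear system: -0.5798x+0.4472y = 0.0273−0.1947z; -0.5812x+-0.4495y = 0.0276−0.2573z
det = 0.5206;  x = -0.0473+0.3891z,  y = -0.0004+0.0692z
into |P−centre ₁|² = l²: 1.1562z² + 0.0743z + -0.1927 = 0;  Δ = 0.8968;  z = -0.4417 or 0.3774 → z<0 root = -0.4417
x = -0.2192, y = -0.0309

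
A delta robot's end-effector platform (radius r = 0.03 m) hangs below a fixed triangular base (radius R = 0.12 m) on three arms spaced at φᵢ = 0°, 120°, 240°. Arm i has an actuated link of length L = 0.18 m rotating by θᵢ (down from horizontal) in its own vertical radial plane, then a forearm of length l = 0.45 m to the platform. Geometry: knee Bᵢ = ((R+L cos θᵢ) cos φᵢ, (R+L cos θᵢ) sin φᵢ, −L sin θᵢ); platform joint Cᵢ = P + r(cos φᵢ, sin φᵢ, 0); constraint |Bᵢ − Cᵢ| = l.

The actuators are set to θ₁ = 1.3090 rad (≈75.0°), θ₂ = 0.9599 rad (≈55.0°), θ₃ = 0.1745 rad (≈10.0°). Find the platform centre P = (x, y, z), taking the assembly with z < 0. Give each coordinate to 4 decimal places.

(-0.1736, -0.1374, -0.4695)

arm 1 at φ=0.0°: (R−r)+L cos θ1 = 0.1366;  O1 = (0.1366, 0.0000, -0.1739)
φ2=120.0°: virtual centre (-0.0966, 0.1674, -0.1474), radius l
φ3=240.0°: virtual centre (-0.1336, -0.2315, -0.0313), radius l
|O₂|²−|O₁|² = 0.0102;  |O₃|²−|O₁|² = 0.0235
[-0.4664 0.3347 0.0528]·P = 0.0102;  [-0.5404 -0.4629 0.2852]·P = 0.0235
Cramer: x(z) = -0.0317+0.3022z;  y(z) = -0.0138+0.2633z
sphere 1 gives Az²+Bz+C=0 with A=1.1607, B=0.2387, C=-0.1437;  B²−4AC=0.7244;  roots -0.4695, 0.2638;  negative root z = -0.4695
x = -0.1736, y = -0.1374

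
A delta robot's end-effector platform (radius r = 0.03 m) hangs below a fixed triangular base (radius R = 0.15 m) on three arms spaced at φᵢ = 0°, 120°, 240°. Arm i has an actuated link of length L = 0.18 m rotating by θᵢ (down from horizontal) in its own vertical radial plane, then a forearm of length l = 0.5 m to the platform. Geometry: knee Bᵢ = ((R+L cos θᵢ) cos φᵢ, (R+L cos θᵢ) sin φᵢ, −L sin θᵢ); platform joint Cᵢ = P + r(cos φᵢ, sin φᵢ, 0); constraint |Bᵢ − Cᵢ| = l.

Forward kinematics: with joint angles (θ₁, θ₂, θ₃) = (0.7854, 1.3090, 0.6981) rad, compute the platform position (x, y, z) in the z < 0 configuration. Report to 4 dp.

S1 = (0.2473·cos0.0°, 0.2473·sin0.0°, -0.1273) = (0.2473, 0.0000, -0.1273)
arm 2 at φ=120.0°: e+L cos θ2 = 0.1666;  S2 = (-0.0833, 0.1443, -0.1739)
S3 = (0.2579·cos240.0°, 0.2579·sin240.0°, -0.1157) = (-0.1289, -0.2233, -0.1157)
|S₂|²−|S₁|² = -0.0194;  |S₃|²−|S₁|² = 0.0025
plane₁₂: -0.6611x+0.2885y+-0.0932z = -0.0194
Cramer: x(z) = 0.0154-0.0682z;  y(z) = -0.0317+0.1667z
sphere 1 gives Az²+Bz+C=0 with A=1.0324, B=0.2756, C=-0.1790;  B²−4AC=0.8154;  roots -0.5708, 0.3038;  negative root z = -0.5708
x = 0.0544, y = -0.1269

(0.0544, -0.1269, -0.5708)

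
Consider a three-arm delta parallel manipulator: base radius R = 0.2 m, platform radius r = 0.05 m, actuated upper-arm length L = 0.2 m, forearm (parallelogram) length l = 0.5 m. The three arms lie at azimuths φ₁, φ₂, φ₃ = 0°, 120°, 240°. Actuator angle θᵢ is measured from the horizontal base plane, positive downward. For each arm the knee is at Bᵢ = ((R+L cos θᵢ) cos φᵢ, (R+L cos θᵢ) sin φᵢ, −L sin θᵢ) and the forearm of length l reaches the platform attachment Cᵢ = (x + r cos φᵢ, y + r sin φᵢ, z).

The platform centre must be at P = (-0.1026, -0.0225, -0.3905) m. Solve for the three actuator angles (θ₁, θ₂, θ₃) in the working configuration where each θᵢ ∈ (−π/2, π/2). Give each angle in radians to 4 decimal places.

φ1=0.0° → target in arm frame (-0.1026, -0.0225)
  A cos θ + B sin θ = C:  0.2526·cos θ + -0.3905·sin θ = -0.0170
  γ=atan2(-0.3905,0.2526)=-0.9966;  ψ=arccos(-0.0366)=1.6074;  θ1=γ+ψ≈0.6107
φ2=120.0° → target in arm frame (0.0318, 0.1001)
  A=0.1182, B=-0.3905, C=(l²−L²−A²−y'²−z²)/(2L)=0.0838
  √(A²+B²)=0.4080;  θ2 = -1.2769+1.3639 ≈ 0.0870
rotate P by −φ3: (0.0708, -0.0776, -0.3905)
  A=0.0792, B=-0.3905, C=(l²−L²−A²−y'²−z²)/(2L)=0.1130
  θ3 = atan2(B,A) + arccos(C/0.3985) = -0.0875

θ₁ = 0.6107, θ₂ = 0.0870, θ₃ = -0.0875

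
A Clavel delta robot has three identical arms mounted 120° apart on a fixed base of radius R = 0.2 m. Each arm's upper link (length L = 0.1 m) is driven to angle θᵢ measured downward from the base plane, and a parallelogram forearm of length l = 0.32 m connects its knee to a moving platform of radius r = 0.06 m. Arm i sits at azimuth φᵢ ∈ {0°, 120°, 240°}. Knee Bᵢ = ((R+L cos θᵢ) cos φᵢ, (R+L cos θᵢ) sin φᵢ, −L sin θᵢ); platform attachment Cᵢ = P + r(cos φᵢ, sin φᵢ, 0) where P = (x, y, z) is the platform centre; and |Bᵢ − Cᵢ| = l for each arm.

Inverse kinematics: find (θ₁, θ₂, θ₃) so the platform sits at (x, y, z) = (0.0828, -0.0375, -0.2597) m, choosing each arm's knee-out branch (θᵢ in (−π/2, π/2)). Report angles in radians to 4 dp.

φ1=0.0° → target in arm frame (0.0828, -0.0375)
  e−x'=0.0572;  (l²−L²−(e−x')²−y'²−z²)/2L = 0.1014
  θ1 = atan2(B,A) + arccos(C/0.2659) = -0.1744
rotate P by −φ2: (-0.0739, -0.0530, -0.2597)
  A=0.2139, B=-0.2597, C=(l²−L²−A²−y'²−z²)/(2L)=-0.1180
  γ=atan2(-0.2597,0.2139)=-0.8819;  ψ=arccos(-0.3506)=1.9290;  θ2=γ+ψ≈1.0472
arm 3 (φ=240.0°): x'=-0.0089, y'=0.0905
  A cos θ + B sin θ = C:  0.1489·cos θ + -0.2597·sin θ = -0.0270
  γ=atan2(-0.2597,0.1489)=-1.0501;  ψ=arccos(-0.0903)=1.6612;  θ3=γ+ψ≈0.6111

θ₁ = -0.1744, θ₂ = 1.0472, θ₃ = 0.6111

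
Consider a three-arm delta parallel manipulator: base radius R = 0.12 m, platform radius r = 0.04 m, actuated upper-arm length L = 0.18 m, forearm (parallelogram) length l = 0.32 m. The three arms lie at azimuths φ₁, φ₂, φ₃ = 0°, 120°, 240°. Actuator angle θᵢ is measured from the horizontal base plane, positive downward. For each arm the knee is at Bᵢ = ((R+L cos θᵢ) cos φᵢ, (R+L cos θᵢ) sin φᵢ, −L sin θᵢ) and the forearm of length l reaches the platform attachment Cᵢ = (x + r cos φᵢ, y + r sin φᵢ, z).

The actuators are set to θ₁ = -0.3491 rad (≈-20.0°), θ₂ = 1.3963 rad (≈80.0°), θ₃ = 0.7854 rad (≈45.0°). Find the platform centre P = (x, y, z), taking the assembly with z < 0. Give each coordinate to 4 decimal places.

(0.1878, -0.1031, -0.2351)

φ1=0.0°: virtual centre (0.2491, 0.0000, 0.0616), radius l
φ2=120.0°: virtual centre (-0.0556, 0.0963, -0.1773), radius l
arm 3 at φ=240.0°: ρ3 = 0.2073;  S3 = (-0.1036, -0.1795, -0.1273)
subtract pairs → two planes through P
plane₁₂: -0.6095x+0.1927y+-0.4777z = -0.0221
det = 0.3548;  x = 0.0260+-0.6885z,  y = -0.0324+0.3010z
into |P−S₁|² = l²: 1.5647z² + 0.1647z + -0.0478 = 0;  Δ = 0.3260;  z = -0.2351 or 0.1298 → z<0 root = -0.2351
x = 0.1878, y = -0.1031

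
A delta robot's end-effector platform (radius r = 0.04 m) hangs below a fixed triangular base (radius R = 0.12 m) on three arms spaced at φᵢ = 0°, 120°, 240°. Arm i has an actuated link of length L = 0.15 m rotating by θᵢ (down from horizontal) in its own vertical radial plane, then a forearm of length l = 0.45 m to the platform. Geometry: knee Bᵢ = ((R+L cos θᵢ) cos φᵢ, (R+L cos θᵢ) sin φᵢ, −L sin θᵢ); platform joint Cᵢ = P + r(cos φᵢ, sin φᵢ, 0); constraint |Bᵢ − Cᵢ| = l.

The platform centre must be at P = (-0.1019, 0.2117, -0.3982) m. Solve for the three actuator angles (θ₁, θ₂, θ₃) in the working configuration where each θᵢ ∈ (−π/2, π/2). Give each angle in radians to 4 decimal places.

θ₁ = 0.8729, θ₂ = -0.3487, θ₃ = 0.9602

arm 1 (φ=0.0°): x'=-0.1019, y'=0.2117
  e−x'=0.1819;  (l²−L²−(e−x')²−y'²−z²)/2L = -0.1882
  θ1 = atan2(B,A) + arccos(C/0.4378) = 0.8729
arm 2 (φ=120.0°): x'=0.2343, y'=-0.0176
  A cos θ + B sin θ = C:  -0.1543·cos θ + -0.3982·sin θ = -0.0089
  γ=atan2(-0.3982,-0.1543)=-1.9404;  ψ=arccos(-0.0209)=1.5917;  θ2=γ+ψ≈-0.3487
arm 3 (φ=240.0°): x'=-0.1324, y'=-0.1941
  A cos θ + B sin θ = C:  0.2124·cos θ + -0.3982·sin θ = -0.2045
  θ3 = atan2(B,A) + arccos(C/0.4513) = 0.9602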